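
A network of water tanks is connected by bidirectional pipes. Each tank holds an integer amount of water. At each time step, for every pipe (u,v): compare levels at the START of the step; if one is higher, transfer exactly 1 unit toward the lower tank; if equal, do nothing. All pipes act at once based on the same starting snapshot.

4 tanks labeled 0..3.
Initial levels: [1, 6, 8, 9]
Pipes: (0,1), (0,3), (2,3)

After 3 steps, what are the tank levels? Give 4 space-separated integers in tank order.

Answer: 5 5 7 7

Derivation:
Step 1: flows [1->0,3->0,3->2] -> levels [3 5 9 7]
Step 2: flows [1->0,3->0,2->3] -> levels [5 4 8 7]
Step 3: flows [0->1,3->0,2->3] -> levels [5 5 7 7]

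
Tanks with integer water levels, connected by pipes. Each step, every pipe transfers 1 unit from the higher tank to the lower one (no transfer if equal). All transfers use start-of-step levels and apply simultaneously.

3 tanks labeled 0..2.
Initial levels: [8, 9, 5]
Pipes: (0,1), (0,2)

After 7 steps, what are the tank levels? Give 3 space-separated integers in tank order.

Step 1: flows [1->0,0->2] -> levels [8 8 6]
Step 2: flows [0=1,0->2] -> levels [7 8 7]
Step 3: flows [1->0,0=2] -> levels [8 7 7]
Step 4: flows [0->1,0->2] -> levels [6 8 8]
Step 5: flows [1->0,2->0] -> levels [8 7 7]
  -> period-2 cycle: step 5 state = step 3 state
  -> state at step 7: (7-3) mod 2 = 0, same as step 3 -> [8 7 7]

Answer: 8 7 7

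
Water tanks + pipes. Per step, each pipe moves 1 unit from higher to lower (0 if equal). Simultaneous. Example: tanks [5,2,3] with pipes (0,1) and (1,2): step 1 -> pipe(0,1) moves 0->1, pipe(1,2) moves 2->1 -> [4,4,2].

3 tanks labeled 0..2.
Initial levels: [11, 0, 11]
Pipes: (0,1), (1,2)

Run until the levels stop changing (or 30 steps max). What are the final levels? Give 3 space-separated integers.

Answer: 7 8 7

Derivation:
Step 1: flows [0->1,2->1] -> levels [10 2 10]
Step 2: flows [0->1,2->1] -> levels [9 4 9]
Step 3: flows [0->1,2->1] -> levels [8 6 8]
Step 4: flows [0->1,2->1] -> levels [7 8 7]
Step 5: flows [1->0,1->2] -> levels [8 6 8]
  -> period-2 cycle: step 5 state = step 3 state; never stabilizes
  -> state at step 30: (30-3) mod 2 = 1, same as step 4 -> [7 8 7]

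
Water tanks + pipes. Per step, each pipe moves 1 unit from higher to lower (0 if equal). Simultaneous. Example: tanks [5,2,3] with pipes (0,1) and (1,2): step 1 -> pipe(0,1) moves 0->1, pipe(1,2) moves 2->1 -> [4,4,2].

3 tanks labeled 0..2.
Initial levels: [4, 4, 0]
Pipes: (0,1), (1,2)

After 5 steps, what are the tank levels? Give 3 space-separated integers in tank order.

Answer: 3 2 3

Derivation:
Step 1: flows [0=1,1->2] -> levels [4 3 1]
Step 2: flows [0->1,1->2] -> levels [3 3 2]
Step 3: flows [0=1,1->2] -> levels [3 2 3]
Step 4: flows [0->1,2->1] -> levels [2 4 2]
Step 5: flows [1->0,1->2] -> levels [3 2 3]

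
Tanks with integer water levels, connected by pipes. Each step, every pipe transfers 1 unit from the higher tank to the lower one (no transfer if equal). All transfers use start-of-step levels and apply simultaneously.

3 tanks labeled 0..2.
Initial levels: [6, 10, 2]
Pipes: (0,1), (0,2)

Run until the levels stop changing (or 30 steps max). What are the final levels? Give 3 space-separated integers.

Step 1: flows [1->0,0->2] -> levels [6 9 3]
Step 2: flows [1->0,0->2] -> levels [6 8 4]
Step 3: flows [1->0,0->2] -> levels [6 7 5]
Step 4: flows [1->0,0->2] -> levels [6 6 6]
Step 5: flows [0=1,0=2] -> levels [6 6 6]
  -> stable (no change)

Answer: 6 6 6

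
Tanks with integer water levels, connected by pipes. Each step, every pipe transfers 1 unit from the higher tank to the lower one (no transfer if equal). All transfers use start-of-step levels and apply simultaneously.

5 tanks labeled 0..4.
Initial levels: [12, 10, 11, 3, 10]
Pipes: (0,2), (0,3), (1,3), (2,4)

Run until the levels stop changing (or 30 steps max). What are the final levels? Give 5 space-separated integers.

Answer: 10 9 9 7 11

Derivation:
Step 1: flows [0->2,0->3,1->3,2->4] -> levels [10 9 11 5 11]
Step 2: flows [2->0,0->3,1->3,2=4] -> levels [10 8 10 7 11]
Step 3: flows [0=2,0->3,1->3,4->2] -> levels [9 7 11 9 10]
Step 4: flows [2->0,0=3,3->1,2->4] -> levels [10 8 9 8 11]
Step 5: flows [0->2,0->3,1=3,4->2] -> levels [8 8 11 9 10]
Step 6: flows [2->0,3->0,3->1,2->4] -> levels [10 9 9 7 11]
Step 7: flows [0->2,0->3,1->3,4->2] -> levels [8 8 11 9 10]
  -> period-2 cycle: step 7 state = step 5 state; never stabilizes
  -> state at step 30: (30-5) mod 2 = 1, same as step 6 -> [10 9 9 7 11]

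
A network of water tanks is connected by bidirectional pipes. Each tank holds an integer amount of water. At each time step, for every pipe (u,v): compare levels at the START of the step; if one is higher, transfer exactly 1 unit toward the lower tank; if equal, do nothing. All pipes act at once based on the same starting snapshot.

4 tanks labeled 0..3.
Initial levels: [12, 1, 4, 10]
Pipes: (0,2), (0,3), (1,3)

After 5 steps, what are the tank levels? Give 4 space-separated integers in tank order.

Answer: 8 6 7 6

Derivation:
Step 1: flows [0->2,0->3,3->1] -> levels [10 2 5 10]
Step 2: flows [0->2,0=3,3->1] -> levels [9 3 6 9]
Step 3: flows [0->2,0=3,3->1] -> levels [8 4 7 8]
Step 4: flows [0->2,0=3,3->1] -> levels [7 5 8 7]
Step 5: flows [2->0,0=3,3->1] -> levels [8 6 7 6]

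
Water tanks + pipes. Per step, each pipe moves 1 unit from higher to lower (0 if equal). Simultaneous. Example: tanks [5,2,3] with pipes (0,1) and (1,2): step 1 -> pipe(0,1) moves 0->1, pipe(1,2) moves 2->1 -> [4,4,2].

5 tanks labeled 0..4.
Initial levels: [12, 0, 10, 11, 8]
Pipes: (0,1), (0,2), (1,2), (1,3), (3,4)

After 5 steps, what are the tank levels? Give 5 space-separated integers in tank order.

Answer: 8 9 8 7 9

Derivation:
Step 1: flows [0->1,0->2,2->1,3->1,3->4] -> levels [10 3 10 9 9]
Step 2: flows [0->1,0=2,2->1,3->1,3=4] -> levels [9 6 9 8 9]
Step 3: flows [0->1,0=2,2->1,3->1,4->3] -> levels [8 9 8 8 8]
Step 4: flows [1->0,0=2,1->2,1->3,3=4] -> levels [9 6 9 9 8]
Step 5: flows [0->1,0=2,2->1,3->1,3->4] -> levels [8 9 8 7 9]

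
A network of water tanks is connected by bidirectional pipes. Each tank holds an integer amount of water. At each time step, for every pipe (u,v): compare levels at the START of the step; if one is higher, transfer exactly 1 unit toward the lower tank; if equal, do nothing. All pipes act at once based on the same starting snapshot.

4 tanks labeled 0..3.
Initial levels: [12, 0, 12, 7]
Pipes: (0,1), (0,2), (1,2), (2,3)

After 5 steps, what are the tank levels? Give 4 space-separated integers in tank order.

Step 1: flows [0->1,0=2,2->1,2->3] -> levels [11 2 10 8]
Step 2: flows [0->1,0->2,2->1,2->3] -> levels [9 4 9 9]
Step 3: flows [0->1,0=2,2->1,2=3] -> levels [8 6 8 9]
Step 4: flows [0->1,0=2,2->1,3->2] -> levels [7 8 8 8]
Step 5: flows [1->0,2->0,1=2,2=3] -> levels [9 7 7 8]

Answer: 9 7 7 8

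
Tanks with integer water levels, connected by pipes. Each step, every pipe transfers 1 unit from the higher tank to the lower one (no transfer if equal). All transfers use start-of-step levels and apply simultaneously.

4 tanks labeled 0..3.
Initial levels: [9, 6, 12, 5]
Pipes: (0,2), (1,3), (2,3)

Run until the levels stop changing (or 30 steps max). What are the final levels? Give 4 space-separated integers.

Answer: 9 7 7 9

Derivation:
Step 1: flows [2->0,1->3,2->3] -> levels [10 5 10 7]
Step 2: flows [0=2,3->1,2->3] -> levels [10 6 9 7]
Step 3: flows [0->2,3->1,2->3] -> levels [9 7 9 7]
Step 4: flows [0=2,1=3,2->3] -> levels [9 7 8 8]
Step 5: flows [0->2,3->1,2=3] -> levels [8 8 9 7]
Step 6: flows [2->0,1->3,2->3] -> levels [9 7 7 9]
Step 7: flows [0->2,3->1,3->2] -> levels [8 8 9 7]
  -> period-2 cycle: step 7 state = step 5 state; never stabilizes
  -> state at step 30: (30-5) mod 2 = 1, same as step 6 -> [9 7 7 9]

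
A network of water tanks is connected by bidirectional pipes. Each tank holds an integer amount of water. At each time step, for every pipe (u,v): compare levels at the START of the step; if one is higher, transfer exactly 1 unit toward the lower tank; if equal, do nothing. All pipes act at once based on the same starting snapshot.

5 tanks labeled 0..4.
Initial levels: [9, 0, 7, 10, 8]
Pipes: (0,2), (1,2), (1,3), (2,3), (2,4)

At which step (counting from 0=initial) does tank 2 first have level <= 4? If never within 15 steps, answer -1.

Answer: -1

Derivation:
Step 1: flows [0->2,2->1,3->1,3->2,4->2] -> levels [8 2 9 8 7]
Step 2: flows [2->0,2->1,3->1,2->3,2->4] -> levels [9 4 5 8 8]
Step 3: flows [0->2,2->1,3->1,3->2,4->2] -> levels [8 6 7 6 7]
Step 4: flows [0->2,2->1,1=3,2->3,2=4] -> levels [7 7 6 7 7]
Step 5: flows [0->2,1->2,1=3,3->2,4->2] -> levels [6 6 10 6 6]
Step 6: flows [2->0,2->1,1=3,2->3,2->4] -> levels [7 7 6 7 7]
  -> period-2 cycle (repeats step 4); tank 2 never drops to <=4
Tank 2 never reaches <=4 within 15 steps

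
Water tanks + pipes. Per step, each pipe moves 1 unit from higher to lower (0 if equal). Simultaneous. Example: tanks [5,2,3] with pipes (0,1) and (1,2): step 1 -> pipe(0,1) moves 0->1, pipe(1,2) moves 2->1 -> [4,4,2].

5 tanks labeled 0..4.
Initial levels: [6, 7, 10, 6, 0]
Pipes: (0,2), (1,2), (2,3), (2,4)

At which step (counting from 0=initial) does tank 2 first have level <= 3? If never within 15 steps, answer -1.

Step 1: flows [2->0,2->1,2->3,2->4] -> levels [7 8 6 7 1]
Step 2: flows [0->2,1->2,3->2,2->4] -> levels [6 7 8 6 2]
Step 3: flows [2->0,2->1,2->3,2->4] -> levels [7 8 4 7 3]
Step 4: flows [0->2,1->2,3->2,2->4] -> levels [6 7 6 6 4]
Step 5: flows [0=2,1->2,2=3,2->4] -> levels [6 6 6 6 5]
Step 6: flows [0=2,1=2,2=3,2->4] -> levels [6 6 5 6 6]
Step 7: flows [0->2,1->2,3->2,4->2] -> levels [5 5 9 5 5]
Step 8: flows [2->0,2->1,2->3,2->4] -> levels [6 6 5 6 6]
  -> period-2 cycle (repeats step 6); tank 2 never drops to <=3
Tank 2 never reaches <=3 within 15 steps

Answer: -1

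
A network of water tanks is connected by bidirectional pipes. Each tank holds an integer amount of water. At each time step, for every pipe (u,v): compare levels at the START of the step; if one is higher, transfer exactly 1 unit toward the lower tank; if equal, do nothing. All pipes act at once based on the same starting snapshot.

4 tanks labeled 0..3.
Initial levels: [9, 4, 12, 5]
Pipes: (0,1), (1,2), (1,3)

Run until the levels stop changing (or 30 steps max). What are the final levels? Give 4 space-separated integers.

Step 1: flows [0->1,2->1,3->1] -> levels [8 7 11 4]
Step 2: flows [0->1,2->1,1->3] -> levels [7 8 10 5]
Step 3: flows [1->0,2->1,1->3] -> levels [8 7 9 6]
Step 4: flows [0->1,2->1,1->3] -> levels [7 8 8 7]
Step 5: flows [1->0,1=2,1->3] -> levels [8 6 8 8]
Step 6: flows [0->1,2->1,3->1] -> levels [7 9 7 7]
Step 7: flows [1->0,1->2,1->3] -> levels [8 6 8 8]
  -> period-2 cycle: step 7 state = step 5 state; never stabilizes
  -> state at step 30: (30-5) mod 2 = 1, same as step 6 -> [7 9 7 7]

Answer: 7 9 7 7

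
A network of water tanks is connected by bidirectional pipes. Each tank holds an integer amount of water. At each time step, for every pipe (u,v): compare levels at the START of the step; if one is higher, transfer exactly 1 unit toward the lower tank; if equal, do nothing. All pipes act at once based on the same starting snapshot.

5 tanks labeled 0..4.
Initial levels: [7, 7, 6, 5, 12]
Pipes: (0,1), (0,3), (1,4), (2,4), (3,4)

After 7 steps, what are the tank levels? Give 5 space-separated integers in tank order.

Step 1: flows [0=1,0->3,4->1,4->2,4->3] -> levels [6 8 7 7 9]
Step 2: flows [1->0,3->0,4->1,4->2,4->3] -> levels [8 8 8 7 6]
Step 3: flows [0=1,0->3,1->4,2->4,3->4] -> levels [7 7 7 7 9]
Step 4: flows [0=1,0=3,4->1,4->2,4->3] -> levels [7 8 8 8 6]
Step 5: flows [1->0,3->0,1->4,2->4,3->4] -> levels [9 6 7 6 9]
Step 6: flows [0->1,0->3,4->1,4->2,4->3] -> levels [7 8 8 8 6]
  -> period-2 cycle: step 6 state = step 4 state
  -> state at step 7: (7-4) mod 2 = 1, same as step 5 -> [9 6 7 6 9]

Answer: 9 6 7 6 9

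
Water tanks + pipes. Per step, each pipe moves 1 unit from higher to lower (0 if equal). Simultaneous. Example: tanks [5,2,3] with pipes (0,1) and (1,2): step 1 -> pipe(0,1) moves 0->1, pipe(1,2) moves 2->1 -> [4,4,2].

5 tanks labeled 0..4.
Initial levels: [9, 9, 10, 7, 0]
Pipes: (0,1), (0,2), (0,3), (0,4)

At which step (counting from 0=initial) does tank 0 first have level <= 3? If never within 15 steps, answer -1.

Step 1: flows [0=1,2->0,0->3,0->4] -> levels [8 9 9 8 1]
Step 2: flows [1->0,2->0,0=3,0->4] -> levels [9 8 8 8 2]
Step 3: flows [0->1,0->2,0->3,0->4] -> levels [5 9 9 9 3]
Step 4: flows [1->0,2->0,3->0,0->4] -> levels [7 8 8 8 4]
Step 5: flows [1->0,2->0,3->0,0->4] -> levels [9 7 7 7 5]
Step 6: flows [0->1,0->2,0->3,0->4] -> levels [5 8 8 8 6]
Step 7: flows [1->0,2->0,3->0,4->0] -> levels [9 7 7 7 5]
  -> period-2 cycle (repeats step 5); tank 0 never drops to <=3
Tank 0 never reaches <=3 within 15 steps

Answer: -1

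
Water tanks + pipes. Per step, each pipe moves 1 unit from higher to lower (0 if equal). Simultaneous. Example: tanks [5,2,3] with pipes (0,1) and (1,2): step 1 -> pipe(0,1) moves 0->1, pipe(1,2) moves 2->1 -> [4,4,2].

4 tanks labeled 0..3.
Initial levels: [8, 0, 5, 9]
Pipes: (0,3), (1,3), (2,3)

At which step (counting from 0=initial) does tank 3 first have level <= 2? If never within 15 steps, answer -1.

Step 1: flows [3->0,3->1,3->2] -> levels [9 1 6 6]
Step 2: flows [0->3,3->1,2=3] -> levels [8 2 6 6]
Step 3: flows [0->3,3->1,2=3] -> levels [7 3 6 6]
Step 4: flows [0->3,3->1,2=3] -> levels [6 4 6 6]
Step 5: flows [0=3,3->1,2=3] -> levels [6 5 6 5]
Step 6: flows [0->3,1=3,2->3] -> levels [5 5 5 7]
Step 7: flows [3->0,3->1,3->2] -> levels [6 6 6 4]
Step 8: flows [0->3,1->3,2->3] -> levels [5 5 5 7]
  -> period-2 cycle (repeats step 6); tank 3 never drops to <=2
Tank 3 never reaches <=2 within 15 steps

Answer: -1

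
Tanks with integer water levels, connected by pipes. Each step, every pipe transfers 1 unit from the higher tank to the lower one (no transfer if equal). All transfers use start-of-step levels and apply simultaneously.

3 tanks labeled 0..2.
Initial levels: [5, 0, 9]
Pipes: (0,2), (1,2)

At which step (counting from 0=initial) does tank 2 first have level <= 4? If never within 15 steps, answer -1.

Step 1: flows [2->0,2->1] -> levels [6 1 7]
Step 2: flows [2->0,2->1] -> levels [7 2 5]
Step 3: flows [0->2,2->1] -> levels [6 3 5]
Step 4: flows [0->2,2->1] -> levels [5 4 5]
Step 5: flows [0=2,2->1] -> levels [5 5 4]
Tank 2 first reaches <=4 at step 5

Answer: 5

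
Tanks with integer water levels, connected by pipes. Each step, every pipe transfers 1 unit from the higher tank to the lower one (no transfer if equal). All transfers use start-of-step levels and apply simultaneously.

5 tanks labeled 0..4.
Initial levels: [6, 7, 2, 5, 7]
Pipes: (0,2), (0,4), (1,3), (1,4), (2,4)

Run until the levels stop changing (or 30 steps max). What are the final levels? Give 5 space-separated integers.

Answer: 4 5 5 6 7

Derivation:
Step 1: flows [0->2,4->0,1->3,1=4,4->2] -> levels [6 6 4 6 5]
Step 2: flows [0->2,0->4,1=3,1->4,4->2] -> levels [4 5 6 6 6]
Step 3: flows [2->0,4->0,3->1,4->1,2=4] -> levels [6 7 5 5 4]
Step 4: flows [0->2,0->4,1->3,1->4,2->4] -> levels [4 5 5 6 7]
Step 5: flows [2->0,4->0,3->1,4->1,4->2] -> levels [6 7 5 5 4]
  -> period-2 cycle: step 5 state = step 3 state; never stabilizes
  -> state at step 30: (30-3) mod 2 = 1, same as step 4 -> [4 5 5 6 7]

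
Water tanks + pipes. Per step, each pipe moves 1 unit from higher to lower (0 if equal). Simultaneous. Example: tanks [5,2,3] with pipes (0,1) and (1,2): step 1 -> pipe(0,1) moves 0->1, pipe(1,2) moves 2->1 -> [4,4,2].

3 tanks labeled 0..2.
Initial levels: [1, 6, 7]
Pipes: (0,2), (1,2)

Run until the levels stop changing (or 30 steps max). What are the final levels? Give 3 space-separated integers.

Step 1: flows [2->0,2->1] -> levels [2 7 5]
Step 2: flows [2->0,1->2] -> levels [3 6 5]
Step 3: flows [2->0,1->2] -> levels [4 5 5]
Step 4: flows [2->0,1=2] -> levels [5 5 4]
Step 5: flows [0->2,1->2] -> levels [4 4 6]
Step 6: flows [2->0,2->1] -> levels [5 5 4]
  -> period-2 cycle: step 6 state = step 4 state; never stabilizes
  -> state at step 30: (30-4) mod 2 = 0, same as step 4 -> [5 5 4]

Answer: 5 5 4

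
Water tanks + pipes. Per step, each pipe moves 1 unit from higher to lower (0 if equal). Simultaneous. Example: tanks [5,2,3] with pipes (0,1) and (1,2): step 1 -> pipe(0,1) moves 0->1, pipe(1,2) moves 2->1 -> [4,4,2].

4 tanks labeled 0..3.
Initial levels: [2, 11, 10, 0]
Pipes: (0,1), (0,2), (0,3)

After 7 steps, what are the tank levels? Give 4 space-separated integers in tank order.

Step 1: flows [1->0,2->0,0->3] -> levels [3 10 9 1]
Step 2: flows [1->0,2->0,0->3] -> levels [4 9 8 2]
Step 3: flows [1->0,2->0,0->3] -> levels [5 8 7 3]
Step 4: flows [1->0,2->0,0->3] -> levels [6 7 6 4]
Step 5: flows [1->0,0=2,0->3] -> levels [6 6 6 5]
Step 6: flows [0=1,0=2,0->3] -> levels [5 6 6 6]
Step 7: flows [1->0,2->0,3->0] -> levels [8 5 5 5]

Answer: 8 5 5 5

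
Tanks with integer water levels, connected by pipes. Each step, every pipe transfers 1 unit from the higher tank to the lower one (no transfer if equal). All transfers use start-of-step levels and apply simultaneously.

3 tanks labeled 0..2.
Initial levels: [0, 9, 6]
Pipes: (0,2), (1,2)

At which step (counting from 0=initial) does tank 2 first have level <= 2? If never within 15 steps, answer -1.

Answer: -1

Derivation:
Step 1: flows [2->0,1->2] -> levels [1 8 6]
Step 2: flows [2->0,1->2] -> levels [2 7 6]
Step 3: flows [2->0,1->2] -> levels [3 6 6]
Step 4: flows [2->0,1=2] -> levels [4 6 5]
Step 5: flows [2->0,1->2] -> levels [5 5 5]
Step 6: flows [0=2,1=2] -> levels [5 5 5]
  -> stable; tank 2 stays at 5 > 2
Tank 2 never reaches <=2 within 15 steps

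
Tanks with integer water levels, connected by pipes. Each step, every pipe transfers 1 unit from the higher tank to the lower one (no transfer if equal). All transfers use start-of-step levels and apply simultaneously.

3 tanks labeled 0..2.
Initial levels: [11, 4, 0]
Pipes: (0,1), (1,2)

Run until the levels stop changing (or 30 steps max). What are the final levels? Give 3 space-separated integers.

Answer: 5 5 5

Derivation:
Step 1: flows [0->1,1->2] -> levels [10 4 1]
Step 2: flows [0->1,1->2] -> levels [9 4 2]
Step 3: flows [0->1,1->2] -> levels [8 4 3]
Step 4: flows [0->1,1->2] -> levels [7 4 4]
Step 5: flows [0->1,1=2] -> levels [6 5 4]
Step 6: flows [0->1,1->2] -> levels [5 5 5]
Step 7: flows [0=1,1=2] -> levels [5 5 5]
  -> stable (no change)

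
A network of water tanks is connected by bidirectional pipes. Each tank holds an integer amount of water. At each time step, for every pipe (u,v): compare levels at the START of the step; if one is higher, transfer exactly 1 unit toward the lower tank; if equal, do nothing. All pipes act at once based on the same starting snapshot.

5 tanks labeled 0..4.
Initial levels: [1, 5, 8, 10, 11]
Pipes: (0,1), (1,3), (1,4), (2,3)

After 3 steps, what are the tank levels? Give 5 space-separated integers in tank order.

Answer: 4 8 8 7 8

Derivation:
Step 1: flows [1->0,3->1,4->1,3->2] -> levels [2 6 9 8 10]
Step 2: flows [1->0,3->1,4->1,2->3] -> levels [3 7 8 8 9]
Step 3: flows [1->0,3->1,4->1,2=3] -> levels [4 8 8 7 8]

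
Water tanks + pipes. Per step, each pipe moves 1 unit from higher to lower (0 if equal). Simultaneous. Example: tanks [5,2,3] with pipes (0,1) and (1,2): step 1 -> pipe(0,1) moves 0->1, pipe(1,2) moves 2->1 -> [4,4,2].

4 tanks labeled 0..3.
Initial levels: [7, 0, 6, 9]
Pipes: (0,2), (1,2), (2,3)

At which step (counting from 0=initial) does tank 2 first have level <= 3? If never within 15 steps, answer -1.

Step 1: flows [0->2,2->1,3->2] -> levels [6 1 7 8]
Step 2: flows [2->0,2->1,3->2] -> levels [7 2 6 7]
Step 3: flows [0->2,2->1,3->2] -> levels [6 3 7 6]
Step 4: flows [2->0,2->1,2->3] -> levels [7 4 4 7]
Step 5: flows [0->2,1=2,3->2] -> levels [6 4 6 6]
Step 6: flows [0=2,2->1,2=3] -> levels [6 5 5 6]
Step 7: flows [0->2,1=2,3->2] -> levels [5 5 7 5]
Step 8: flows [2->0,2->1,2->3] -> levels [6 6 4 6]
Step 9: flows [0->2,1->2,3->2] -> levels [5 5 7 5]
  -> period-2 cycle (repeats step 7); tank 2 never drops to <=3
Tank 2 never reaches <=3 within 15 steps

Answer: -1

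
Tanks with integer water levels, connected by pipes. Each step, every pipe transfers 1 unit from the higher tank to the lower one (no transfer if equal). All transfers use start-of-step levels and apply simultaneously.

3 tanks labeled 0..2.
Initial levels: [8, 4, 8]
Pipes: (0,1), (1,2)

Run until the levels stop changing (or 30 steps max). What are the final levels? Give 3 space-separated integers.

Answer: 6 8 6

Derivation:
Step 1: flows [0->1,2->1] -> levels [7 6 7]
Step 2: flows [0->1,2->1] -> levels [6 8 6]
Step 3: flows [1->0,1->2] -> levels [7 6 7]
  -> period-2 cycle: step 3 state = step 1 state; never stabilizes
  -> state at step 30: (30-1) mod 2 = 1, same as step 2 -> [6 8 6]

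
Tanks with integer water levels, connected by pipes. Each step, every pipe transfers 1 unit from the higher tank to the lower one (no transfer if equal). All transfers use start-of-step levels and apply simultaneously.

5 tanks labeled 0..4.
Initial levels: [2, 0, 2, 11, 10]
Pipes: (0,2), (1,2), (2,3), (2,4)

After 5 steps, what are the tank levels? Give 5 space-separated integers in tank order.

Step 1: flows [0=2,2->1,3->2,4->2] -> levels [2 1 3 10 9]
Step 2: flows [2->0,2->1,3->2,4->2] -> levels [3 2 3 9 8]
Step 3: flows [0=2,2->1,3->2,4->2] -> levels [3 3 4 8 7]
Step 4: flows [2->0,2->1,3->2,4->2] -> levels [4 4 4 7 6]
Step 5: flows [0=2,1=2,3->2,4->2] -> levels [4 4 6 6 5]

Answer: 4 4 6 6 5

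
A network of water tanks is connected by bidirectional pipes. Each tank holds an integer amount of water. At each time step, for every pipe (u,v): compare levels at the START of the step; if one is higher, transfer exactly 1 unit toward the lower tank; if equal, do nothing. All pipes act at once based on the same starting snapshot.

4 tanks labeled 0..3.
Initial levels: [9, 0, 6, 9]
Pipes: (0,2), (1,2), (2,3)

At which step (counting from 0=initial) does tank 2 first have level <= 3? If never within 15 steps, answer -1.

Answer: -1

Derivation:
Step 1: flows [0->2,2->1,3->2] -> levels [8 1 7 8]
Step 2: flows [0->2,2->1,3->2] -> levels [7 2 8 7]
Step 3: flows [2->0,2->1,2->3] -> levels [8 3 5 8]
Step 4: flows [0->2,2->1,3->2] -> levels [7 4 6 7]
Step 5: flows [0->2,2->1,3->2] -> levels [6 5 7 6]
Step 6: flows [2->0,2->1,2->3] -> levels [7 6 4 7]
Step 7: flows [0->2,1->2,3->2] -> levels [6 5 7 6]
  -> period-2 cycle (repeats step 5); tank 2 never drops to <=3
Tank 2 never reaches <=3 within 15 steps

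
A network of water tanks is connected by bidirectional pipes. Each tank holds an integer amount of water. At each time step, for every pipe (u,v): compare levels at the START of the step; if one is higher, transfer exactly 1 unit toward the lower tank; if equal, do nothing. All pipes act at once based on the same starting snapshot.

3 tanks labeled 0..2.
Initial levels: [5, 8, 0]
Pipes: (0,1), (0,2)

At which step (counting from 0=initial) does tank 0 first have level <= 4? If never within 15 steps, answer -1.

Step 1: flows [1->0,0->2] -> levels [5 7 1]
Step 2: flows [1->0,0->2] -> levels [5 6 2]
Step 3: flows [1->0,0->2] -> levels [5 5 3]
Step 4: flows [0=1,0->2] -> levels [4 5 4]
Tank 0 first reaches <=4 at step 4

Answer: 4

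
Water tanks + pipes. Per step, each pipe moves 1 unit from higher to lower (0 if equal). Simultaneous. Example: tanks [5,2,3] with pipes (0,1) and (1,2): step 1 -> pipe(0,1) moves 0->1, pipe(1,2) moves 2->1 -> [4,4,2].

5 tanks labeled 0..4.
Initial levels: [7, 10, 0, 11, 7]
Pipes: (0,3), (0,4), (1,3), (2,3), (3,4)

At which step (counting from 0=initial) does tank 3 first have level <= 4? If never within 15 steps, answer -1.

Step 1: flows [3->0,0=4,3->1,3->2,3->4] -> levels [8 11 1 7 8]
Step 2: flows [0->3,0=4,1->3,3->2,4->3] -> levels [7 10 2 9 7]
Step 3: flows [3->0,0=4,1->3,3->2,3->4] -> levels [8 9 3 7 8]
Step 4: flows [0->3,0=4,1->3,3->2,4->3] -> levels [7 8 4 9 7]
Step 5: flows [3->0,0=4,3->1,3->2,3->4] -> levels [8 9 5 5 8]
Step 6: flows [0->3,0=4,1->3,2=3,4->3] -> levels [7 8 5 8 7]
Step 7: flows [3->0,0=4,1=3,3->2,3->4] -> levels [8 8 6 5 8]
Step 8: flows [0->3,0=4,1->3,2->3,4->3] -> levels [7 7 5 9 7]
Step 9: flows [3->0,0=4,3->1,3->2,3->4] -> levels [8 8 6 5 8]
  -> period-2 cycle (repeats step 7); tank 3 never drops to <=4
Tank 3 never reaches <=4 within 15 steps

Answer: -1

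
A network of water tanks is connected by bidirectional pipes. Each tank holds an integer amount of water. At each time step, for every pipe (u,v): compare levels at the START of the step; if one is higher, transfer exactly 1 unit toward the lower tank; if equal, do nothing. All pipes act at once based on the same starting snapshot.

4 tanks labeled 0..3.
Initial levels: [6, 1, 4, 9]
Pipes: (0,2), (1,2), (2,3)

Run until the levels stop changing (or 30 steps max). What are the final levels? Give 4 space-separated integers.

Step 1: flows [0->2,2->1,3->2] -> levels [5 2 5 8]
Step 2: flows [0=2,2->1,3->2] -> levels [5 3 5 7]
Step 3: flows [0=2,2->1,3->2] -> levels [5 4 5 6]
Step 4: flows [0=2,2->1,3->2] -> levels [5 5 5 5]
Step 5: flows [0=2,1=2,2=3] -> levels [5 5 5 5]
  -> stable (no change)

Answer: 5 5 5 5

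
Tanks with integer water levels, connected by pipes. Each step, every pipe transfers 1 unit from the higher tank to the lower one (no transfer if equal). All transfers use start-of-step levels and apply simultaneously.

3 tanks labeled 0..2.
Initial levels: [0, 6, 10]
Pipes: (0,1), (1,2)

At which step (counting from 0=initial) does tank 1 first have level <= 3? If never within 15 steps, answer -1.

Step 1: flows [1->0,2->1] -> levels [1 6 9]
Step 2: flows [1->0,2->1] -> levels [2 6 8]
Step 3: flows [1->0,2->1] -> levels [3 6 7]
Step 4: flows [1->0,2->1] -> levels [4 6 6]
Step 5: flows [1->0,1=2] -> levels [5 5 6]
Step 6: flows [0=1,2->1] -> levels [5 6 5]
Step 7: flows [1->0,1->2] -> levels [6 4 6]
Step 8: flows [0->1,2->1] -> levels [5 6 5]
  -> period-2 cycle (repeats step 6); tank 1 never drops to <=3
Tank 1 never reaches <=3 within 15 steps

Answer: -1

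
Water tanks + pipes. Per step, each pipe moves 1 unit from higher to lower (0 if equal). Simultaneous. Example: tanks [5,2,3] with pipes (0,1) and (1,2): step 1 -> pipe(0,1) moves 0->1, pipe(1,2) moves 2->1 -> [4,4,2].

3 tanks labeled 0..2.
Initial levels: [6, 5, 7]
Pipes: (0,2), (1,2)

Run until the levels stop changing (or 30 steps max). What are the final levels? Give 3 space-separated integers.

Answer: 6 5 7

Derivation:
Step 1: flows [2->0,2->1] -> levels [7 6 5]
Step 2: flows [0->2,1->2] -> levels [6 5 7]
  -> period-2 cycle: step 2 state = step 0 state; never stabilizes
  -> state at step 30: (30-0) mod 2 = 0, same as step 0 -> [6 5 7]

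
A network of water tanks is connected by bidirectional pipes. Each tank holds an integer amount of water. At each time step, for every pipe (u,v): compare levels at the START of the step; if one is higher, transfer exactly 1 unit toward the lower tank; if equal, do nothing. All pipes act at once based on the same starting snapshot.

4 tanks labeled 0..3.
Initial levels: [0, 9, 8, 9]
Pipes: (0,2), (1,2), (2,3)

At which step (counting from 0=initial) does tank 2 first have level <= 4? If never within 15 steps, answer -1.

Step 1: flows [2->0,1->2,3->2] -> levels [1 8 9 8]
Step 2: flows [2->0,2->1,2->3] -> levels [2 9 6 9]
Step 3: flows [2->0,1->2,3->2] -> levels [3 8 7 8]
Step 4: flows [2->0,1->2,3->2] -> levels [4 7 8 7]
Step 5: flows [2->0,2->1,2->3] -> levels [5 8 5 8]
Step 6: flows [0=2,1->2,3->2] -> levels [5 7 7 7]
Step 7: flows [2->0,1=2,2=3] -> levels [6 7 6 7]
Step 8: flows [0=2,1->2,3->2] -> levels [6 6 8 6]
Step 9: flows [2->0,2->1,2->3] -> levels [7 7 5 7]
Step 10: flows [0->2,1->2,3->2] -> levels [6 6 8 6]
  -> period-2 cycle (repeats step 8); tank 2 never drops to <=4
Tank 2 never reaches <=4 within 15 steps

Answer: -1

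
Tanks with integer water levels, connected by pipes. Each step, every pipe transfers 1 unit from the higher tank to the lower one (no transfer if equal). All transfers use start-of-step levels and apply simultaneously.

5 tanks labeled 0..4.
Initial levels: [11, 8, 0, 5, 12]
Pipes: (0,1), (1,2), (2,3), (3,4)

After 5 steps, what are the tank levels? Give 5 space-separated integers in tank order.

Answer: 7 7 8 7 7

Derivation:
Step 1: flows [0->1,1->2,3->2,4->3] -> levels [10 8 2 5 11]
Step 2: flows [0->1,1->2,3->2,4->3] -> levels [9 8 4 5 10]
Step 3: flows [0->1,1->2,3->2,4->3] -> levels [8 8 6 5 9]
Step 4: flows [0=1,1->2,2->3,4->3] -> levels [8 7 6 7 8]
Step 5: flows [0->1,1->2,3->2,4->3] -> levels [7 7 8 7 7]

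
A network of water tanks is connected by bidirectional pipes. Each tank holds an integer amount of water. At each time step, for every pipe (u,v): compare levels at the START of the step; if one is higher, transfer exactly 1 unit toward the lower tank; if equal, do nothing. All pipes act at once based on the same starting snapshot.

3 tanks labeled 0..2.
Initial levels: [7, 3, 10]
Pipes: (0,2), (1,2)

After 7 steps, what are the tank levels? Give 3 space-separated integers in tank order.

Step 1: flows [2->0,2->1] -> levels [8 4 8]
Step 2: flows [0=2,2->1] -> levels [8 5 7]
Step 3: flows [0->2,2->1] -> levels [7 6 7]
Step 4: flows [0=2,2->1] -> levels [7 7 6]
Step 5: flows [0->2,1->2] -> levels [6 6 8]
Step 6: flows [2->0,2->1] -> levels [7 7 6]
  -> period-2 cycle: step 6 state = step 4 state
  -> state at step 7: (7-4) mod 2 = 1, same as step 5 -> [6 6 8]

Answer: 6 6 8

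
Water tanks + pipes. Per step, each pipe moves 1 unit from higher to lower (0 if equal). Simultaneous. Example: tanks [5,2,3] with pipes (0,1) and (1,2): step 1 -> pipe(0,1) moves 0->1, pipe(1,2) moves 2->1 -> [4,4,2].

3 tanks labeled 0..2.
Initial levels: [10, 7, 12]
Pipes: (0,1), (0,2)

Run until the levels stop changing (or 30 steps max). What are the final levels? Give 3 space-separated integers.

Answer: 11 9 9

Derivation:
Step 1: flows [0->1,2->0] -> levels [10 8 11]
Step 2: flows [0->1,2->0] -> levels [10 9 10]
Step 3: flows [0->1,0=2] -> levels [9 10 10]
Step 4: flows [1->0,2->0] -> levels [11 9 9]
Step 5: flows [0->1,0->2] -> levels [9 10 10]
  -> period-2 cycle: step 5 state = step 3 state; never stabilizes
  -> state at step 30: (30-3) mod 2 = 1, same as step 4 -> [11 9 9]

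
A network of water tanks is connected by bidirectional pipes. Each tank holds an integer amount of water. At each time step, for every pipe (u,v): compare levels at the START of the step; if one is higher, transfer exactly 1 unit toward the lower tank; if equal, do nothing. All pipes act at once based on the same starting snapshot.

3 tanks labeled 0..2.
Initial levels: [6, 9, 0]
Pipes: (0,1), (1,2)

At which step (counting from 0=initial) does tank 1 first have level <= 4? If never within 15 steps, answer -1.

Answer: -1

Derivation:
Step 1: flows [1->0,1->2] -> levels [7 7 1]
Step 2: flows [0=1,1->2] -> levels [7 6 2]
Step 3: flows [0->1,1->2] -> levels [6 6 3]
Step 4: flows [0=1,1->2] -> levels [6 5 4]
Step 5: flows [0->1,1->2] -> levels [5 5 5]
Step 6: flows [0=1,1=2] -> levels [5 5 5]
  -> stable; tank 1 stays at 5 > 4
Tank 1 never reaches <=4 within 15 steps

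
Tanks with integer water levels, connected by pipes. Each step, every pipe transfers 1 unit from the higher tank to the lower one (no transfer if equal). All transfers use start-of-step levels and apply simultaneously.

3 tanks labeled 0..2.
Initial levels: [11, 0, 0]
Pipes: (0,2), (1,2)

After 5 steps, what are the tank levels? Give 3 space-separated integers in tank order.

Step 1: flows [0->2,1=2] -> levels [10 0 1]
Step 2: flows [0->2,2->1] -> levels [9 1 1]
Step 3: flows [0->2,1=2] -> levels [8 1 2]
Step 4: flows [0->2,2->1] -> levels [7 2 2]
Step 5: flows [0->2,1=2] -> levels [6 2 3]

Answer: 6 2 3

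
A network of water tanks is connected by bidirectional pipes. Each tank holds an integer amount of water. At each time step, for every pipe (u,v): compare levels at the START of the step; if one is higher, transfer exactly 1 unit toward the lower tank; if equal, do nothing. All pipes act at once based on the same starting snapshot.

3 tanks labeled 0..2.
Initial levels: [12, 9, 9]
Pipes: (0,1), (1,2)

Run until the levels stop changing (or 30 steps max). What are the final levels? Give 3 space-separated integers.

Step 1: flows [0->1,1=2] -> levels [11 10 9]
Step 2: flows [0->1,1->2] -> levels [10 10 10]
Step 3: flows [0=1,1=2] -> levels [10 10 10]
  -> stable (no change)

Answer: 10 10 10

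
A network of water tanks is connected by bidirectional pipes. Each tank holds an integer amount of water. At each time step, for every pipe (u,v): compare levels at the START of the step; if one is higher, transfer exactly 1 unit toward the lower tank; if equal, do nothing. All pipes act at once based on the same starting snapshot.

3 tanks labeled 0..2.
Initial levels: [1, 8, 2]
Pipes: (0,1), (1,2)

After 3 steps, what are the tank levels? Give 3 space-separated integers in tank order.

Answer: 4 3 4

Derivation:
Step 1: flows [1->0,1->2] -> levels [2 6 3]
Step 2: flows [1->0,1->2] -> levels [3 4 4]
Step 3: flows [1->0,1=2] -> levels [4 3 4]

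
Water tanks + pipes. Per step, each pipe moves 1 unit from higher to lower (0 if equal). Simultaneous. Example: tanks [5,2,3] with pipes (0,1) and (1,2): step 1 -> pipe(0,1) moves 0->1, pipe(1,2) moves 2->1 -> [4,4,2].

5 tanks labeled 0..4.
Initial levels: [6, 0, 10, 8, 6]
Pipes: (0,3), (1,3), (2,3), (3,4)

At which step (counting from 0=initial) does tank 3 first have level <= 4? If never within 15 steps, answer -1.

Answer: 5

Derivation:
Step 1: flows [3->0,3->1,2->3,3->4] -> levels [7 1 9 6 7]
Step 2: flows [0->3,3->1,2->3,4->3] -> levels [6 2 8 8 6]
Step 3: flows [3->0,3->1,2=3,3->4] -> levels [7 3 8 5 7]
Step 4: flows [0->3,3->1,2->3,4->3] -> levels [6 4 7 7 6]
Step 5: flows [3->0,3->1,2=3,3->4] -> levels [7 5 7 4 7]
Tank 3 first reaches <=4 at step 5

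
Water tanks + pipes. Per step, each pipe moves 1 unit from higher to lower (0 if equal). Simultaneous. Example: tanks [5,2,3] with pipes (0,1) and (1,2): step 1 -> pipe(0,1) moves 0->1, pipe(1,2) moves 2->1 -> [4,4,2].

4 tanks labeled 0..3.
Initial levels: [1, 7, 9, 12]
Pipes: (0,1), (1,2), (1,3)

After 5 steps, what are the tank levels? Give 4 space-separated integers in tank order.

Answer: 6 7 8 8

Derivation:
Step 1: flows [1->0,2->1,3->1] -> levels [2 8 8 11]
Step 2: flows [1->0,1=2,3->1] -> levels [3 8 8 10]
Step 3: flows [1->0,1=2,3->1] -> levels [4 8 8 9]
Step 4: flows [1->0,1=2,3->1] -> levels [5 8 8 8]
Step 5: flows [1->0,1=2,1=3] -> levels [6 7 8 8]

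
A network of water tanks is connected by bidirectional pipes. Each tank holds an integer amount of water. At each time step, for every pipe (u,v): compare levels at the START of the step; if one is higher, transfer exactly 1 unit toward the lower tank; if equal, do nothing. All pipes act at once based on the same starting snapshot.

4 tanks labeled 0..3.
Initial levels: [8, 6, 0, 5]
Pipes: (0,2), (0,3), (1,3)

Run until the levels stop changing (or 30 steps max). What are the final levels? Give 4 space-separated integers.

Answer: 4 4 5 6

Derivation:
Step 1: flows [0->2,0->3,1->3] -> levels [6 5 1 7]
Step 2: flows [0->2,3->0,3->1] -> levels [6 6 2 5]
Step 3: flows [0->2,0->3,1->3] -> levels [4 5 3 7]
Step 4: flows [0->2,3->0,3->1] -> levels [4 6 4 5]
Step 5: flows [0=2,3->0,1->3] -> levels [5 5 4 5]
Step 6: flows [0->2,0=3,1=3] -> levels [4 5 5 5]
Step 7: flows [2->0,3->0,1=3] -> levels [6 5 4 4]
Step 8: flows [0->2,0->3,1->3] -> levels [4 4 5 6]
Step 9: flows [2->0,3->0,3->1] -> levels [6 5 4 4]
  -> period-2 cycle: step 9 state = step 7 state; never stabilizes
  -> state at step 30: (30-7) mod 2 = 1, same as step 8 -> [4 4 5 6]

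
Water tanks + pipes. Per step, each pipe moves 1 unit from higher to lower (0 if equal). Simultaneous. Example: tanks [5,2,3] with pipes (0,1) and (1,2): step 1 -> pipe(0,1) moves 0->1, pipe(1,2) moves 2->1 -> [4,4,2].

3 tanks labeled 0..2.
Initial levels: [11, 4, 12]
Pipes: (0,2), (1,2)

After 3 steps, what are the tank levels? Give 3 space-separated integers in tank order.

Answer: 10 7 10

Derivation:
Step 1: flows [2->0,2->1] -> levels [12 5 10]
Step 2: flows [0->2,2->1] -> levels [11 6 10]
Step 3: flows [0->2,2->1] -> levels [10 7 10]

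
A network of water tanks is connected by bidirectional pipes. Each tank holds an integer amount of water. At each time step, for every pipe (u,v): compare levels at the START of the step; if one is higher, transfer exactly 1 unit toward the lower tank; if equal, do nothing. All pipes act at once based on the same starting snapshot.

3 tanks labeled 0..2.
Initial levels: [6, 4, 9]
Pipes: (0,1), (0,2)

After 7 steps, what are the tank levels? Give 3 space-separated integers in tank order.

Answer: 7 6 6

Derivation:
Step 1: flows [0->1,2->0] -> levels [6 5 8]
Step 2: flows [0->1,2->0] -> levels [6 6 7]
Step 3: flows [0=1,2->0] -> levels [7 6 6]
Step 4: flows [0->1,0->2] -> levels [5 7 7]
Step 5: flows [1->0,2->0] -> levels [7 6 6]
  -> period-2 cycle: step 5 state = step 3 state
  -> state at step 7: (7-3) mod 2 = 0, same as step 3 -> [7 6 6]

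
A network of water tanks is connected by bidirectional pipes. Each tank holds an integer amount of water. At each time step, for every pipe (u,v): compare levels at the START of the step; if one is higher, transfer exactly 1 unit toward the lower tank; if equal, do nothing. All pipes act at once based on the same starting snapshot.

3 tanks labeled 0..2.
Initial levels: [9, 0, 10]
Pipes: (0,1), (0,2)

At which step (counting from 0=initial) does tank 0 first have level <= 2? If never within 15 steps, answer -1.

Step 1: flows [0->1,2->0] -> levels [9 1 9]
Step 2: flows [0->1,0=2] -> levels [8 2 9]
Step 3: flows [0->1,2->0] -> levels [8 3 8]
Step 4: flows [0->1,0=2] -> levels [7 4 8]
Step 5: flows [0->1,2->0] -> levels [7 5 7]
Step 6: flows [0->1,0=2] -> levels [6 6 7]
Step 7: flows [0=1,2->0] -> levels [7 6 6]
Step 8: flows [0->1,0->2] -> levels [5 7 7]
Step 9: flows [1->0,2->0] -> levels [7 6 6]
  -> period-2 cycle (repeats step 7); tank 0 never drops to <=2
Tank 0 never reaches <=2 within 15 steps

Answer: -1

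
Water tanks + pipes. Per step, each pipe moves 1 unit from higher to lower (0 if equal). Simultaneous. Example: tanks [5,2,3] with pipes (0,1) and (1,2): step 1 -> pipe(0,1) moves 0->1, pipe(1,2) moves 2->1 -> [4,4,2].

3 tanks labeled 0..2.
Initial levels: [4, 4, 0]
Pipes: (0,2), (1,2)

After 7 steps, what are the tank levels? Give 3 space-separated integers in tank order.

Answer: 3 3 2

Derivation:
Step 1: flows [0->2,1->2] -> levels [3 3 2]
Step 2: flows [0->2,1->2] -> levels [2 2 4]
Step 3: flows [2->0,2->1] -> levels [3 3 2]
  -> period-2 cycle: step 3 state = step 1 state
  -> state at step 7: (7-1) mod 2 = 0, same as step 1 -> [3 3 2]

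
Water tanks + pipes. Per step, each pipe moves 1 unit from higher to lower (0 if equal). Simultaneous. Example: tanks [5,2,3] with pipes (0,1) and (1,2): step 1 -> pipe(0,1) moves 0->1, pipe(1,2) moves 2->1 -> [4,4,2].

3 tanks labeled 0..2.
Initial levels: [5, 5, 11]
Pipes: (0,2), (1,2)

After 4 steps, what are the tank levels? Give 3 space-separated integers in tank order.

Answer: 7 7 7

Derivation:
Step 1: flows [2->0,2->1] -> levels [6 6 9]
Step 2: flows [2->0,2->1] -> levels [7 7 7]
Step 3: flows [0=2,1=2] -> levels [7 7 7]
  -> stable; steps 4..4 unchanged -> [7 7 7]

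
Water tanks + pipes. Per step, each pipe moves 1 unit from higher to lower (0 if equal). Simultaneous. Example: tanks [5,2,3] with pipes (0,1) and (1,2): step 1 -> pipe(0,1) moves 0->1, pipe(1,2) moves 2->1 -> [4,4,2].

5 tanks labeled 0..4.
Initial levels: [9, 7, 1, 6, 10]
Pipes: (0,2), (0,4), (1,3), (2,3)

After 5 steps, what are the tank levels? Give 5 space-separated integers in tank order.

Answer: 8 5 6 7 7

Derivation:
Step 1: flows [0->2,4->0,1->3,3->2] -> levels [9 6 3 6 9]
Step 2: flows [0->2,0=4,1=3,3->2] -> levels [8 6 5 5 9]
Step 3: flows [0->2,4->0,1->3,2=3] -> levels [8 5 6 6 8]
Step 4: flows [0->2,0=4,3->1,2=3] -> levels [7 6 7 5 8]
Step 5: flows [0=2,4->0,1->3,2->3] -> levels [8 5 6 7 7]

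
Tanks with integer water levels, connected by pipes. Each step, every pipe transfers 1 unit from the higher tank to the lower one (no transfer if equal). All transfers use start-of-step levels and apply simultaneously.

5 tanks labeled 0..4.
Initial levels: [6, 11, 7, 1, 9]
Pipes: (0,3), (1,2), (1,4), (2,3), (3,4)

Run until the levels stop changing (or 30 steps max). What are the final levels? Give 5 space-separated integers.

Answer: 6 8 6 8 6

Derivation:
Step 1: flows [0->3,1->2,1->4,2->3,4->3] -> levels [5 9 7 4 9]
Step 2: flows [0->3,1->2,1=4,2->3,4->3] -> levels [4 8 7 7 8]
Step 3: flows [3->0,1->2,1=4,2=3,4->3] -> levels [5 7 8 7 7]
Step 4: flows [3->0,2->1,1=4,2->3,3=4] -> levels [6 8 6 7 7]
Step 5: flows [3->0,1->2,1->4,3->2,3=4] -> levels [7 6 8 5 8]
Step 6: flows [0->3,2->1,4->1,2->3,4->3] -> levels [6 8 6 8 6]
Step 7: flows [3->0,1->2,1->4,3->2,3->4] -> levels [7 6 8 5 8]
  -> period-2 cycle: step 7 state = step 5 state; never stabilizes
  -> state at step 30: (30-5) mod 2 = 1, same as step 6 -> [6 8 6 8 6]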